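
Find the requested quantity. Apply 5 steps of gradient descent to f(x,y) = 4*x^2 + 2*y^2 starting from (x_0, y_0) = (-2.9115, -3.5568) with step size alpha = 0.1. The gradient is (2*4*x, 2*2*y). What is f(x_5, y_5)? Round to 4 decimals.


Gradient descent on f(x,y) = 4*x^2 + 2*y^2.
Starting point: (-2.9115, -3.5568), alpha = 0.1
Step 1: grad_x = 2*4*-2.9115 = -23.292, grad_y = 2*2*-3.5568 = -14.2272
  x_1 = -2.9115 - 0.1*-23.292 = -0.5823
  y_1 = -3.5568 - 0.1*-14.2272 = -2.1341
Step 2: grad_x = 2*4*-0.5823 = -4.6584, grad_y = 2*2*-2.1341 = -8.5363
  x_2 = -0.5823 - 0.1*-4.6584 = -0.1165
  y_2 = -2.1341 - 0.1*-8.5363 = -1.2804
Step 3: grad_x = 2*4*-0.1165 = -0.9317, grad_y = 2*2*-1.2804 = -5.1218
  x_3 = -0.1165 - 0.1*-0.9317 = -0.0233
  y_3 = -1.2804 - 0.1*-5.1218 = -0.7683
Step 4: grad_x = 2*4*-0.0233 = -0.1863, grad_y = 2*2*-0.7683 = -3.0731
  x_4 = -0.0233 - 0.1*-0.1863 = -0.0047
  y_4 = -0.7683 - 0.1*-3.0731 = -0.461
Step 5: grad_x = 2*4*-0.0047 = -0.0373, grad_y = 2*2*-0.461 = -1.8438
  x_5 = -0.0047 - 0.1*-0.0373 = -0.0009
  y_5 = -0.461 - 0.1*-1.8438 = -0.2766
f(-0.0009, -0.2766) = 4*(-0.0009)^2 + 2*(-0.2766)^2 = 0.153


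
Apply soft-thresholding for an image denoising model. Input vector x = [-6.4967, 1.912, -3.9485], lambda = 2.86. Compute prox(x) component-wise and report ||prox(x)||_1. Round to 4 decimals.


Soft-thresholding with lambda = 2.86:
prox(-6.4967) = sign(-6.4967)*max(|-6.4967| - 2.86, 0) = -3.6367
prox(1.912) = sign(1.912)*max(|1.912| - 2.86, 0) = 0.0
prox(-3.9485) = sign(-3.9485)*max(|-3.9485| - 2.86, 0) = -1.0885
prox(x) = [-3.6367, 0.0, -1.0885]
||prox(x)||_1 = 3.6367 + 0.0 + 1.0885 = 4.7252


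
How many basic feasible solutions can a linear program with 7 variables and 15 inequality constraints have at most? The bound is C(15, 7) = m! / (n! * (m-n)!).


Each vertex corresponds to some choice of n active constraints out of m, so the number of vertices is at most C(m, n) = m! / (n!(m-n)!).
m = 15, n = 7
Numerator: 15 * 14 * 13 * 12 * 11 * 10 * 9
Denominator: 7! = 5040
C(15, 7) = 6435


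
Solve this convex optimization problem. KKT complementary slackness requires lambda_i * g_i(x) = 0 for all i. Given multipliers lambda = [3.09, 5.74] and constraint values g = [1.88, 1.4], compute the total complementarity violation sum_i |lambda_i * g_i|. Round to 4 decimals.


KKT complementary slackness check:
lambda_1 * g_1 = 3.09 * 1.88 = 5.8092
lambda_2 * g_2 = 5.74 * 1.4 = 8.036
Total violation = 5.8092 + 8.036 = 13.8452


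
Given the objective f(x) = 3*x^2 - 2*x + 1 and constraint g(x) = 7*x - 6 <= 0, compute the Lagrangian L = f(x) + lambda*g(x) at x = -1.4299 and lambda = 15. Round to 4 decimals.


Step 1: Evaluate f(x).
f(-1.4299) = 3*(-1.4299)^2 - 2*(-1.4299) + 1 = 9.9936
Step 2: Evaluate g(x).
g(-1.4299) = 7*-1.4299 - 6 = -16.0093
Step 3: Compute Lagrangian.
L = 9.9936 + 15*-16.0093 = -230.1459


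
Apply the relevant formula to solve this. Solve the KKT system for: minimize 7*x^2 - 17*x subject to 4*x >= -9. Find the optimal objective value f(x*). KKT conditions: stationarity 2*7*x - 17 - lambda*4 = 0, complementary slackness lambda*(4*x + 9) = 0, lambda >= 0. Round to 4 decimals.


Step 1: Try lambda = 0 (constraint inactive).
Stationarity: 2*7*x - 17 = 0
x* = 17/(2*7) = 17/14 = 1.2143 (rounded; the exact value 17/14 is used below)
Check constraint: 4*1.2143 = 4.8572 >= -9 -- satisfied.
Step 2: Compute optimal value.
f(x*) = 7*(17/14)^2 - 17*(17/14) = -10.3214


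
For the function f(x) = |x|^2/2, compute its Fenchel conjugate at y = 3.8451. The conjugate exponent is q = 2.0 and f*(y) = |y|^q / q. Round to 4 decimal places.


The conjugate exponent q satisfies 1/p + 1/q = 1.
p = 2, so q = 2/(2 - 1) = 2.0
|y|^q = 3.8451^2.0 = 14.7848
f*(3.8451) = 14.7848 / 2.0 = 7.3924


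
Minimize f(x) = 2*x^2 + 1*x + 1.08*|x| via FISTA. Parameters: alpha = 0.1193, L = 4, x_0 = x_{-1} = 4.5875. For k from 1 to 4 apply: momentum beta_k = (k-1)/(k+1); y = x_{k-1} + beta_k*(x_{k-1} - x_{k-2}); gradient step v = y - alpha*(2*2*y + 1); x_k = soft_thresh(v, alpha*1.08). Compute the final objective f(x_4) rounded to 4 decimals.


FISTA on f(x) = 2*x^2 + 1*x + 1.08*|x|
L = 4, alpha = 0.1193
Iteration 1: beta = 0.0, y = 4.5875 + 0.0*(4.5875 - 4.5875) = 4.5875
  grad(y) = 19.35, v = y - alpha*grad = 2.279
  prox(v) = soft_thresh(2.279, 0.1288) = 2.1502
Iteration 2: beta = 0.3333, y = 2.1502 + 0.3333*(2.1502 - 4.5875) = 1.3378
  grad(y) = 6.3511, v = y - alpha*grad = 0.5801
  prox(v) = soft_thresh(0.5801, 0.1288) = 0.4512
Iteration 3: beta = 0.5, y = 0.4512 + 0.5*(0.4512 - 2.1502) = -0.3982
  grad(y) = -0.593, v = y - alpha*grad = -0.3275
  prox(v) = soft_thresh(-0.3275, 0.1288) = -0.1987
Iteration 4: beta = 0.6, y = -0.1987 + 0.6*(-0.1987 - 0.4512) = -0.5886
  grad(y) = -1.3544, v = y - alpha*grad = -0.427
  prox(v) = soft_thresh(-0.427, 0.1288) = -0.2982
f(x_4) = 2*(-0.2982)^2 + 1*(-0.2982) + 1.08*|-0.2982| = 0.2017


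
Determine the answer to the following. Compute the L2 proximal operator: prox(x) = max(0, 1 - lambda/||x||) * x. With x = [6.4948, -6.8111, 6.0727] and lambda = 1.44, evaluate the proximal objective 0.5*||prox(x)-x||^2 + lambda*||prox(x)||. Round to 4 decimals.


Step 1: Compute ||x||.
||x|| = 11.2005
Step 2: Compute scaling factor.
scale = max(0, 1 - 1.44/11.2005) = 0.8714
Step 3: prox(x) = [5.6598, -5.9354, 5.292]
||prox(x)|| = 9.7605
Step 4: Proximal objective.
0.5*||prox-x||^2 = 1.0368
lambda*||prox|| = 14.0551
Total = 15.0919


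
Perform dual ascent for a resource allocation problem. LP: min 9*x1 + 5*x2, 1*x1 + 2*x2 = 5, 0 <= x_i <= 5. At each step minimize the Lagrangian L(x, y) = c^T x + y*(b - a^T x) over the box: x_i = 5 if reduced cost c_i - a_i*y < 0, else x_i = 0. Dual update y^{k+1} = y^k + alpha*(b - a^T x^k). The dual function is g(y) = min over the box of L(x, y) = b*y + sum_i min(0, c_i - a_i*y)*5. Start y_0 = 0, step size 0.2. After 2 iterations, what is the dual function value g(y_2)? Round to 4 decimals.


Dual ascent for LP: min 9*x1 + 5*x2, 1*x1 + 2*x2 = 5, 0 <= x_i <= 5
Step 1: y^k = 0.0, reduced costs: (9.0, 5.0)
  x^k = (0.0, 0.0), subgradient = b - a^T x = 5.0
  y^{k+1} = 0.0 + 0.2*5.0 = 1.0
Step 2: y^k = 1.0, reduced costs: (8.0, 3.0)
  x^k = (0.0, 0.0), subgradient = b - a^T x = 5.0
  y^{k+1} = 1.0 + 0.2*5.0 = 2.0
Dual objective at y_2 = 2.0: reduced costs (7.0, 1.0), box minimizer x = (0.0, 0.0)
g(y_2) = b*y + (c1 - a1*y)*x1 + (c2 - a2*y)*x2 = 5*2.0 + 7.0*0.0 + 1.0*0.0 = 10.0 + 0.0 + 0.0 = 10.0


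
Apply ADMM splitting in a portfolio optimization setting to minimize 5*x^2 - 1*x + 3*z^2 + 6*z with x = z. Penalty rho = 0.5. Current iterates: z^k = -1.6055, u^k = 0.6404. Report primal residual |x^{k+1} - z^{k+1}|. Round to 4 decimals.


ADMM iteration with rho = 0.5, z^k = -1.6055, u^k = 0.6404
Step 1: x-update.
Minimize 5*x^2 - 1*x + (0.5/2)*(x + 1.6055 + 0.6404)^2
FOC: (2*5 + 0.5)*x = 1 + 0.5*(-1.6055 - 0.6404)
x^{k+1} = -0.0117
Step 2: z-update.
Minimize 3*z^2 + 6*z + (0.5/2)*(-0.0117 - z + 0.6404)^2
FOC: (2*3 + 0.5)*z = -6 + 0.5*(-0.0117 + 0.6404)
z^{k+1} = -0.8747
Step 3: u-update.
u^{k+1} = 0.6404 - 0.0117 + 0.8747 = 1.5034
Step 4: Primal residual = |-0.0117 + 0.8747| = 0.863


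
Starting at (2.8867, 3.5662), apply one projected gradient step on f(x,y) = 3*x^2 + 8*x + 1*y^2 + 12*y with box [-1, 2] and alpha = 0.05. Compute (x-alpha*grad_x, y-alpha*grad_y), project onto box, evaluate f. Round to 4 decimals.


Step 1: Compute gradient at (2.8867, 3.5662).
grad_x = 2*3*2.8867 + 8 = 25.3202
grad_y = 2*1*3.5662 + 12 = 19.1324
Step 2: Gradient step.
x_raw = 2.8867 - 0.05*25.3202 = 1.6207
y_raw = 3.5662 - 0.05*19.1324 = 2.6096
Step 3: Project onto [-1, 2].
x_proj = clip(1.6207) = 1.6207
y_proj = clip(2.6096) = 2.0
Step 4: Evaluate f.
f(1.6207, 2.0) = 48.8454


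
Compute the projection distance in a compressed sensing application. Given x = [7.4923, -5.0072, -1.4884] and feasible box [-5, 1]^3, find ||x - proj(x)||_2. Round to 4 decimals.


Project each component onto [-5, 1].
clip(7.4923) = 1.0, clip(-5.0072) = -5.0, clip(-1.4884) = -1.4884
Projection = [1.0, -5.0, -1.4884]
Squared diffs: [42.15, 0.0001, 0.0]
Distance = sqrt(42.1501) = 6.4923


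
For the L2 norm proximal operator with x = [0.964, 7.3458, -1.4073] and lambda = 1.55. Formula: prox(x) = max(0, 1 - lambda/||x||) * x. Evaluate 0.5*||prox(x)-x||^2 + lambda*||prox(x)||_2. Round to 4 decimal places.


Step 1: Compute ||x||.
||x|| = 7.5413
Step 2: Compute scaling factor.
scale = max(0, 1 - 1.55/7.5413) = 0.7945
Step 3: prox(x) = [0.7659, 5.836, -1.118]
||prox(x)|| = 5.9913
Step 4: Proximal objective.
0.5*||prox-x||^2 = 1.2013
lambda*||prox|| = 9.2865
Total = 10.4877


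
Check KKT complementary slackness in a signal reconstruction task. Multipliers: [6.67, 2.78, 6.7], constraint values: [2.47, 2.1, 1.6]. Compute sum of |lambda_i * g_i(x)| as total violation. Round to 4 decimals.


KKT complementary slackness check:
lambda_1 * g_1 = 6.67 * 2.47 = 16.4749
lambda_2 * g_2 = 2.78 * 2.1 = 5.838
lambda_3 * g_3 = 6.7 * 1.6 = 10.72
Total violation = 16.4749 + 5.838 + 10.72 = 33.0329


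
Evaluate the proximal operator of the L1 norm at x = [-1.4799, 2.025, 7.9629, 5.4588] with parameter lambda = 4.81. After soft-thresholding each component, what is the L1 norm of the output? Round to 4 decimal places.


Soft-thresholding with lambda = 4.81:
prox(-1.4799) = sign(-1.4799)*max(|-1.4799| - 4.81, 0) = 0.0
prox(2.025) = sign(2.025)*max(|2.025| - 4.81, 0) = 0.0
prox(7.9629) = sign(7.9629)*max(|7.9629| - 4.81, 0) = 3.1529
prox(5.4588) = sign(5.4588)*max(|5.4588| - 4.81, 0) = 0.6488
prox(x) = [0.0, 0.0, 3.1529, 0.6488]
||prox(x)||_1 = 0.0 + 0.0 + 3.1529 + 0.6488 = 3.8017


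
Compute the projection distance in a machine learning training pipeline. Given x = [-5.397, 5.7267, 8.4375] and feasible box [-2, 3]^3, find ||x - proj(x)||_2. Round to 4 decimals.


Project each component onto [-2, 3].
clip(-5.397) = -2.0, clip(5.7267) = 3.0, clip(8.4375) = 3.0
Projection = [-2.0, 3.0, 3.0]
Squared diffs: [11.5396, 7.4349, 29.5664]
Distance = sqrt(48.5409) = 6.9671


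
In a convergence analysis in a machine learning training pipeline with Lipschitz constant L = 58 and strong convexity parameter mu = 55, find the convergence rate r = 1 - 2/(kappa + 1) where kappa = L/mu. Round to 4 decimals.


Step 1: Compute the condition number.
kappa = L/mu = 58/55 = 1.0545
Step 2: Compute the convergence rate.
r = 1 - 2/(kappa + 1) = 1 - 2*mu/(L + mu) = (L - mu)/(L + mu) = 3/113 = 0.0265


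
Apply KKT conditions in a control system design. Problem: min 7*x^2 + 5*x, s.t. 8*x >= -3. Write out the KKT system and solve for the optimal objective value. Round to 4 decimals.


Step 1: Try lambda = 0 (constraint inactive).
Stationarity: 2*7*x + 5 = 0
x* = -5/(2*7) = -5/14 = -0.3571 (rounded; the exact value -5/14 is used below)
Check constraint: 8*-0.3571 = -2.8568 >= -3 -- satisfied.
Step 2: Compute optimal value.
f(x*) = 7*(-5/14)^2 + 5*(-5/14) = -0.8929


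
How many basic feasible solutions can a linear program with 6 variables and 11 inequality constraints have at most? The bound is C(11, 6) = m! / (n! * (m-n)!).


Each vertex corresponds to some choice of n active constraints out of m, so the number of vertices is at most C(m, n) = m! / (n!(m-n)!).
m = 11, n = 6
Numerator: 11 * 10 * 9 * 8 * 7 * 6
Denominator: 6! = 720
C(11, 6) = 462


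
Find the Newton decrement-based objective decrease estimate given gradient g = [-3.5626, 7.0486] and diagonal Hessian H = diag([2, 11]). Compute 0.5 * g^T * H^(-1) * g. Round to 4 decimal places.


Step 1: H is diagonal, so H^(-1) * g = [-1.7813, 0.6408].
Step 2: g^T H^(-1) g = sum_i g_i^2 / H_ii
  = (-3.5626)^2/2 + (7.0486)^2/11
  = 6.3461 + 4.5166 = 10.8627
Step 3: Objective decrease = 0.5 * g^T H^(-1) g = 5.4313


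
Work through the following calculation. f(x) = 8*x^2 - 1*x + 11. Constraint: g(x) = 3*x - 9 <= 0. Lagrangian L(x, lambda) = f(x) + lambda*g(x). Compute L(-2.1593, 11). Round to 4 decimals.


Step 1: Evaluate f(x).
f(-2.1593) = 8*(-2.1593)^2 - 1*(-2.1593) + 11 = 50.4599
Step 2: Evaluate g(x).
g(-2.1593) = 3*-2.1593 - 9 = -15.4779
Step 3: Compute Lagrangian.
L = 50.4599 + 11*-15.4779 = -119.797


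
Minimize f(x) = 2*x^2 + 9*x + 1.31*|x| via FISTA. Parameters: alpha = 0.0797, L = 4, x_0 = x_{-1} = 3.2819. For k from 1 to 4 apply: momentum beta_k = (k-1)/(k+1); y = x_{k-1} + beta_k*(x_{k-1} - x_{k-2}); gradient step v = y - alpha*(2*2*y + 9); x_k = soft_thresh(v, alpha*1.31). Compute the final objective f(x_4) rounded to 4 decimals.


FISTA on f(x) = 2*x^2 + 9*x + 1.31*|x|
L = 4, alpha = 0.0797
Iteration 1: beta = 0.0, y = 3.2819 + 0.0*(3.2819 - 3.2819) = 3.2819
  grad(y) = 22.1276, v = y - alpha*grad = 1.5183
  prox(v) = soft_thresh(1.5183, 0.1044) = 1.4139
Iteration 2: beta = 0.3333, y = 1.4139 + 0.3333*(1.4139 - 3.2819) = 0.7913
  grad(y) = 12.1651, v = y - alpha*grad = -0.1783
  prox(v) = soft_thresh(-0.1783, 0.1044) = -0.0739
Iteration 3: beta = 0.5, y = -0.0739 + 0.5*(-0.0739 - 1.4139) = -0.8178
  grad(y) = 5.7289, v = y - alpha*grad = -1.2744
  prox(v) = soft_thresh(-1.2744, 0.1044) = -1.17
Iteration 4: beta = 0.6, y = -1.17 + 0.6*(-1.17 + 0.0739) = -1.8276
  grad(y) = 1.6895, v = y - alpha*grad = -1.9623
  prox(v) = soft_thresh(-1.9623, 0.1044) = -1.8579
f(x_4) = 2*(-1.8579)^2 + 9*(-1.8579) + 1.31*|-1.8579| = -7.3837


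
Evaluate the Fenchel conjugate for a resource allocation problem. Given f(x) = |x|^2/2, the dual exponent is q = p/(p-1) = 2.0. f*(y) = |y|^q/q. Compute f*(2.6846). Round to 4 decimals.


The conjugate exponent q satisfies 1/p + 1/q = 1.
p = 2, so q = 2/(2 - 1) = 2.0
|y|^q = 2.6846^2.0 = 7.2071
f*(2.6846) = 7.2071 / 2.0 = 3.6035


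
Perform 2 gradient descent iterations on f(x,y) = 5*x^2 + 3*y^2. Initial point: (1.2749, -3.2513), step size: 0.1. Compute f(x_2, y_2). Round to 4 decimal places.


Gradient descent on f(x,y) = 5*x^2 + 3*y^2.
Starting point: (1.2749, -3.2513), alpha = 0.1
Step 1: grad_x = 2*5*1.2749 = 12.749, grad_y = 2*3*-3.2513 = -19.5078
  x_1 = 1.2749 - 0.1*12.749 = 0.0
  y_1 = -3.2513 - 0.1*-19.5078 = -1.3005
Step 2: grad_x = 2*5*0.0 = 0.0, grad_y = 2*3*-1.3005 = -7.8031
  x_2 = 0.0 - 0.1*0.0 = 0.0
  y_2 = -1.3005 - 0.1*-7.8031 = -0.5202
f(0.0, -0.5202) = 5*0.0^2 + 3*(-0.5202)^2 = 0.8118


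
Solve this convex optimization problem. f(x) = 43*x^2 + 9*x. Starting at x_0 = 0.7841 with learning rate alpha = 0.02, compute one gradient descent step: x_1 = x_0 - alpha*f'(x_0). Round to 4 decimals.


We compute the gradient at x_0 and apply the update.
f'(x) = 86*x + 9
f'(0.7841) = 86*0.7841 + 9 = 76.4326
x_1 = 0.7841 - 0.02*76.4326 = -0.7446


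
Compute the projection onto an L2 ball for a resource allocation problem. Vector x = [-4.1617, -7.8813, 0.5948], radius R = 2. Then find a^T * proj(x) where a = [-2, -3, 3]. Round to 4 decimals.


Step 1: Compute ||x|| (intermediates to 6 decimals).
||x|| = sqrt((-4.1617)^2 + (-7.8813)^2 + 0.5948^2) = 8.932437
Step 2: Project.
Since ||x|| > R, scale = R/||x|| = 2/8.932437 = 0.223903, proj(x) = scale * x
proj(x) = [-0.931817, -1.764647, 0.133178]
Step 3: Dot product.
a^T * proj(x) = -2*(-0.931817) - 3*(-1.764647) + 3*0.133178 = 7.5571


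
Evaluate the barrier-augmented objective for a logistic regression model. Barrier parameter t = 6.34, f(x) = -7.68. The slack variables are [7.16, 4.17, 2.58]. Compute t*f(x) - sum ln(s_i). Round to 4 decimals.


Step 1: Compute log-barrier.
ln values: [1.9685, 1.4279, 0.9478]
phi = -(1.9685 + 1.4279 + 0.9478) = -4.3442
Step 2: Compute augmented objective.
t*f(x) = 6.34*-7.68 = -48.6912
Total = -48.6912 - 4.3442 = -53.0354


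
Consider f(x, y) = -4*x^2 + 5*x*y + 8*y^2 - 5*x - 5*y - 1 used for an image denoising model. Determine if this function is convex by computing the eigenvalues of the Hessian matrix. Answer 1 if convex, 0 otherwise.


The Hessian of f(x,y) = -4*x^2 + 5*x*y + 8*y^2 - 5*x - 5*y - 1 is:
H = [[-8, 5], [5, 16]]
Trace = -8 + 16 = 8
Determinant = -8*16 - (5)^2 = -153
Discriminant = (8)^2 - 4*-153 = 676.0
Eigenvalues: lambda_1 = -9.0, lambda_2 = 17.0
The function is not convex.

0


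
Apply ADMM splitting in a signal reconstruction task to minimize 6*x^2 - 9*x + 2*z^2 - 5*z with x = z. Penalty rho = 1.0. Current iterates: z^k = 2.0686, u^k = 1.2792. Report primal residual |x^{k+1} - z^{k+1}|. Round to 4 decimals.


ADMM iteration with rho = 1.0, z^k = 2.0686, u^k = 1.2792
Step 1: x-update.
Minimize 6*x^2 - 9*x + (1.0/2)*(x - 2.0686 + 1.2792)^2
FOC: (2*6 + 1.0)*x = 9 + 1.0*(2.0686 - 1.2792)
x^{k+1} = 0.753
Step 2: z-update.
Minimize 2*z^2 - 5*z + (1.0/2)*(0.753 - z + 1.2792)^2
FOC: (2*2 + 1.0)*z = 5 + 1.0*(0.753 + 1.2792)
z^{k+1} = 1.4064
Step 3: u-update.
u^{k+1} = 1.2792 + 0.753 - 1.4064 = 0.6258
Step 4: Primal residual = |0.753 - 1.4064| = 0.6534


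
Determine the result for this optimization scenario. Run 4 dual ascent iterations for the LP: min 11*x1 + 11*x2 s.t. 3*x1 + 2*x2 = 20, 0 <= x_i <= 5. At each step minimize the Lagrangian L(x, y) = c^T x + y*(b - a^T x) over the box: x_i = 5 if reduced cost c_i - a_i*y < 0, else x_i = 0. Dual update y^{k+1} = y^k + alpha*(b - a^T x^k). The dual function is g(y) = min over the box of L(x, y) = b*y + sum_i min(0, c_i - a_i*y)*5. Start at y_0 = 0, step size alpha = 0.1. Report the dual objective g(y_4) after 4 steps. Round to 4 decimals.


Dual ascent for LP: min 11*x1 + 11*x2, 3*x1 + 2*x2 = 20, 0 <= x_i <= 5
Step 1: y^k = 0.0, reduced costs: (11.0, 11.0)
  x^k = (0.0, 0.0), subgradient = b - a^T x = 20.0
  y^{k+1} = 0.0 + 0.1*20.0 = 2.0
Step 2: y^k = 2.0, reduced costs: (5.0, 7.0)
  x^k = (0.0, 0.0), subgradient = b - a^T x = 20.0
  y^{k+1} = 2.0 + 0.1*20.0 = 4.0
Step 3: y^k = 4.0, reduced costs: (-1.0, 3.0)
  x^k = (5.0, 0.0), subgradient = b - a^T x = 5.0
  y^{k+1} = 4.0 + 0.1*5.0 = 4.5
Step 4: y^k = 4.5, reduced costs: (-2.5, 2.0)
  x^k = (5.0, 0.0), subgradient = b - a^T x = 5.0
  y^{k+1} = 4.5 + 0.1*5.0 = 5.0
Dual objective at y_4 = 5.0: reduced costs (-4.0, 1.0), box minimizer x = (5.0, 0.0)
g(y_4) = b*y + (c1 - a1*y)*x1 + (c2 - a2*y)*x2 = 20*5.0 + (-4.0)*5.0 + 1.0*0.0 = 100.0 - 20.0 + 0.0 = 80.0


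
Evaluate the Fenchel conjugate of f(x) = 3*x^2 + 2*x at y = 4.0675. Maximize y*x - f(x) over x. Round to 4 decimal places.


f*(y) = sup_x {y*x - a*x^2 - b*x} = sup_x {(y-b)*x - a*x^2}
FOC: (y - b) - 2a*x = 0 => x* = (y - b)/(2a)
x* = (4.0675 - 2)/(2*3) = 0.3446
f*(4.0675) = (y-b)^2/(4a) = (4.0675 - 2)^2/(4*3)
= 4.2746/12 = 0.3562


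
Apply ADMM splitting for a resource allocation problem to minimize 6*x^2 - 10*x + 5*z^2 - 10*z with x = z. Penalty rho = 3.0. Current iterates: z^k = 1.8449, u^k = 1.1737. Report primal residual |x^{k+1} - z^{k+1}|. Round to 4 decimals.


ADMM iteration with rho = 3.0, z^k = 1.8449, u^k = 1.1737
Step 1: x-update.
Minimize 6*x^2 - 10*x + (3.0/2)*(x - 1.8449 + 1.1737)^2
FOC: (2*6 + 3.0)*x = 10 + 3.0*(1.8449 - 1.1737)
x^{k+1} = 0.8009
Step 2: z-update.
Minimize 5*z^2 - 10*z + (3.0/2)*(0.8009 - z + 1.1737)^2
FOC: (2*5 + 3.0)*z = 10 + 3.0*(0.8009 + 1.1737)
z^{k+1} = 1.2249
Step 3: u-update.
u^{k+1} = 1.1737 + 0.8009 - 1.2249 = 0.7497
Step 4: Primal residual = |0.8009 - 1.2249| = 0.424


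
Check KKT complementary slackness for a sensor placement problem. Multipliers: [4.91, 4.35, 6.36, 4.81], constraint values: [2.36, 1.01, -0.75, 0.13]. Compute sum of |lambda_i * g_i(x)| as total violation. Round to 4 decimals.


KKT complementary slackness check:
lambda_1 * g_1 = 4.91 * 2.36 = 11.5876
lambda_2 * g_2 = 4.35 * 1.01 = 4.3935
lambda_3 * g_3 = 6.36 * -0.75 = -4.77
lambda_4 * g_4 = 4.81 * 0.13 = 0.6253
Total violation = 11.5876 + 4.3935 + 4.77 + 0.6253 = 21.3764


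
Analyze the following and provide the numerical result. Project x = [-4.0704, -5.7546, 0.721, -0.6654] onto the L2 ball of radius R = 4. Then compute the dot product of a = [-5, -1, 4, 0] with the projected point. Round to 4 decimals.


Step 1: Compute ||x|| (intermediates to 6 decimals).
||x|| = sqrt((-4.0704)^2 + (-5.7546)^2 + 0.721^2 + (-0.6654)^2) = 7.116613
Step 2: Project.
Since ||x|| > R, scale = R/||x|| = 4/7.116613 = 0.562065, proj(x) = scale * x
proj(x) = [-2.287829, -3.234459, 0.405249, -0.373998]
Step 3: Dot product.
a^T * proj(x) = -5*(-2.287829) - 1*(-3.234459) + 4*0.405249 + 0*(-0.373998) = 16.2946


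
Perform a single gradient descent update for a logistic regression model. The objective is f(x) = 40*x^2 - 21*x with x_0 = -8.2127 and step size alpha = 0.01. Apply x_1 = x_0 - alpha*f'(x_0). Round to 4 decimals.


We compute the gradient at x_0 and apply the update.
f'(x) = 80*x - 21
f'(-8.2127) = 80*-8.2127 - 21 = -678.016
x_1 = -8.2127 - 0.01*-678.016 = -1.4325


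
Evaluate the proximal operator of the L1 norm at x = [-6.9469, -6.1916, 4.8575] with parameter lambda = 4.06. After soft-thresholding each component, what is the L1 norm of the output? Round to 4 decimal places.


Soft-thresholding with lambda = 4.06:
prox(-6.9469) = sign(-6.9469)*max(|-6.9469| - 4.06, 0) = -2.8869
prox(-6.1916) = sign(-6.1916)*max(|-6.1916| - 4.06, 0) = -2.1316
prox(4.8575) = sign(4.8575)*max(|4.8575| - 4.06, 0) = 0.7975
prox(x) = [-2.8869, -2.1316, 0.7975]
||prox(x)||_1 = 2.8869 + 2.1316 + 0.7975 = 5.816


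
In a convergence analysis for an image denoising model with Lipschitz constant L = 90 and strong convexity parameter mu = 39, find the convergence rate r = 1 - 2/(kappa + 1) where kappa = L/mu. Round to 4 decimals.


Step 1: Compute the condition number.
kappa = L/mu = 90/39 = 2.3077
Step 2: Compute the convergence rate.
r = 1 - 2/(kappa + 1) = 1 - 2*mu/(L + mu) = (L - mu)/(L + mu) = 51/129 = 0.3953


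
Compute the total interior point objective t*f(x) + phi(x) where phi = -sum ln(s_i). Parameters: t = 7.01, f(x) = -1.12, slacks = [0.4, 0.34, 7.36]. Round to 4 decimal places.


Step 1: Compute log-barrier.
ln values: [-0.9163, -1.0788, 1.9961]
phi = -(-0.9163 - 1.0788 + 1.9961) = -0.001
Step 2: Compute augmented objective.
t*f(x) = 7.01*-1.12 = -7.8512
Total = -7.8512 - 0.001 = -7.8522


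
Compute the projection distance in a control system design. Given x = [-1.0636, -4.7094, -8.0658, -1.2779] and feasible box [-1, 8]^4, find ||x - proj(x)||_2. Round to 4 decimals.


Project each component onto [-1, 8].
clip(-1.0636) = -1.0, clip(-4.7094) = -1.0, clip(-8.0658) = -1.0, clip(-1.2779) = -1.0
Projection = [-1.0, -1.0, -1.0, -1.0]
Squared diffs: [0.004, 13.7596, 49.9255, 0.0772]
Distance = sqrt(63.7663) = 7.9854


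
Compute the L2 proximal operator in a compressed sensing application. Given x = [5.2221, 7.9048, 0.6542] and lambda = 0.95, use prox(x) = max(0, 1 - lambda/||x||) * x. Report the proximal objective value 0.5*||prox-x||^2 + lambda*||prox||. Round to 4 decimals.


Step 1: Compute ||x||.
||x|| = 9.4965
Step 2: Compute scaling factor.
scale = max(0, 1 - 0.95/9.4965) = 0.9
Step 3: prox(x) = [4.6997, 7.114, 0.5888]
||prox(x)|| = 8.5465
Step 4: Proximal objective.
0.5*||prox-x||^2 = 0.4513
lambda*||prox|| = 8.1192
Total = 8.5705


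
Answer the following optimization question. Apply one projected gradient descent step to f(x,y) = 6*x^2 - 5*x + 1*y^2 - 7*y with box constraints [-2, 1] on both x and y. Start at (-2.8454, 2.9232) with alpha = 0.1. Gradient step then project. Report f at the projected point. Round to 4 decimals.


Step 1: Compute gradient at (-2.8454, 2.9232).
grad_x = 2*6*-2.8454 - 5 = -39.1448
grad_y = 2*1*2.9232 - 7 = -1.1536
Step 2: Gradient step.
x_raw = -2.8454 - 0.1*-39.1448 = 1.0691
y_raw = 2.9232 - 0.1*-1.1536 = 3.0386
Step 3: Project onto [-2, 1].
x_proj = clip(1.0691) = 1.0
y_proj = clip(3.0386) = 1.0
Step 4: Evaluate f.
f(1.0, 1.0) = -5.0


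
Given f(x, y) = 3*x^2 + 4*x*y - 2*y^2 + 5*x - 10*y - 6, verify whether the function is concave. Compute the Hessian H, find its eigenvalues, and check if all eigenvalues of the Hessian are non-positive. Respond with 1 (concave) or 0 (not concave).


The Hessian of f(x,y) = 3*x^2 + 4*x*y - 2*y^2 + 5*x - 10*y - 6 is:
H = [[6, 4], [4, -4]]
Trace = 6 - 4 = 2
Determinant = 6*-4 - (4)^2 = -40
Discriminant = (2)^2 - 4*-40 = 164.0
Eigenvalues: lambda_1 = -5.4031, lambda_2 = 7.4031
The function is not concave.

0


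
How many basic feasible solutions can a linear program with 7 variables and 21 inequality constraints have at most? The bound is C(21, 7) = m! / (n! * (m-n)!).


Each vertex corresponds to some choice of n active constraints out of m, so the number of vertices is at most C(m, n) = m! / (n!(m-n)!).
m = 21, n = 7
Numerator: 21 * 20 * 19 * 18 * 17 * 16 * 15
Denominator: 7! = 5040
C(21, 7) = 116280


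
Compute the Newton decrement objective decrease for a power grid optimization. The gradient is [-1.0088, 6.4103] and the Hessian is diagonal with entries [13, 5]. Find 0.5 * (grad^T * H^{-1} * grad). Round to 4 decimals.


Step 1: H is diagonal, so H^(-1) * g = [-0.0776, 1.2821].
Step 2: g^T H^(-1) g = sum_i g_i^2 / H_ii
  = (-1.0088)^2/13 + (6.4103)^2/5
  = 0.0783 + 8.2184 = 8.2967
Step 3: Objective decrease = 0.5 * g^T H^(-1) g = 4.1483


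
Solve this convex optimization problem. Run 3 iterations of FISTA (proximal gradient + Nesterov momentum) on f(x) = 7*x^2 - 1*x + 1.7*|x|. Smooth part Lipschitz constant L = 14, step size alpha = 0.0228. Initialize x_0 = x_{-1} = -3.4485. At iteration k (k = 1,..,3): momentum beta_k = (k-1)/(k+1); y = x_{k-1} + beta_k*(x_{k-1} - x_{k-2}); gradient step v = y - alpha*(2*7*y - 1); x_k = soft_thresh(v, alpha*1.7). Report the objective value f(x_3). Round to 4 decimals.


FISTA on f(x) = 7*x^2 - 1*x + 1.7*|x|
L = 14, alpha = 0.0228
Iteration 1: beta = 0.0, y = -3.4485 + 0.0*(-3.4485 + 3.4485) = -3.4485
  grad(y) = -49.279, v = y - alpha*grad = -2.3249
  prox(v) = soft_thresh(-2.3249, 0.0388) = -2.2862
Iteration 2: beta = 0.3333, y = -2.2862 + 0.3333*(-2.2862 + 3.4485) = -1.8987
  grad(y) = -27.5823, v = y - alpha*grad = -1.2699
  prox(v) = soft_thresh(-1.2699, 0.0388) = -1.2311
Iteration 3: beta = 0.5, y = -1.2311 + 0.5*(-1.2311 + 2.2862) = -0.7036
  grad(y) = -10.8499, v = y - alpha*grad = -0.4562
  prox(v) = soft_thresh(-0.4562, 0.0388) = -0.4174
f(x_3) = 7*(-0.4174)^2 - 1*(-0.4174) + 1.7*|-0.4174| = 2.3468


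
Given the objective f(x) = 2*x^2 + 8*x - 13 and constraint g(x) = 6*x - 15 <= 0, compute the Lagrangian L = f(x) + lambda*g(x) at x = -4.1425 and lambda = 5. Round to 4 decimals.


Step 1: Evaluate f(x).
f(-4.1425) = 2*(-4.1425)^2 + 8*(-4.1425) - 13 = -11.8194
Step 2: Evaluate g(x).
g(-4.1425) = 6*-4.1425 - 15 = -39.855
Step 3: Compute Lagrangian.
L = -11.8194 + 5*-39.855 = -211.0944


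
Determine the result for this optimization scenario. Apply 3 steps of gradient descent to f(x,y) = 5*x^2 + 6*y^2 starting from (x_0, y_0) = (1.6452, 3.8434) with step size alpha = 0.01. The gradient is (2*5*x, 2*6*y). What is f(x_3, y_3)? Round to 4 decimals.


Gradient descent on f(x,y) = 5*x^2 + 6*y^2.
Starting point: (1.6452, 3.8434), alpha = 0.01
Step 1: grad_x = 2*5*1.6452 = 16.452, grad_y = 2*6*3.8434 = 46.1208
  x_1 = 1.6452 - 0.01*16.452 = 1.4807
  y_1 = 3.8434 - 0.01*46.1208 = 3.3822
Step 2: grad_x = 2*5*1.4807 = 14.8068, grad_y = 2*6*3.3822 = 40.5863
  x_2 = 1.4807 - 0.01*14.8068 = 1.3326
  y_2 = 3.3822 - 0.01*40.5863 = 2.9763
Step 3: grad_x = 2*5*1.3326 = 13.3261, grad_y = 2*6*2.9763 = 35.7159
  x_3 = 1.3326 - 0.01*13.3261 = 1.1994
  y_3 = 2.9763 - 0.01*35.7159 = 2.6192
f(1.1994, 2.6192) = 5*1.1994^2 + 6*2.6192^2 = 48.3525


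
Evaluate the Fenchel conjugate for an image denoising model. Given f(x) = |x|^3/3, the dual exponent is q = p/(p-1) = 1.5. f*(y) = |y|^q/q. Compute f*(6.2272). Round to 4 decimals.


The conjugate exponent q satisfies 1/p + 1/q = 1.
p = 3, so q = 3/(3 - 1) = 1.5
|y|^q = 6.2272^1.5 = 15.5396
f*(6.2272) = 15.5396 / 1.5 = 10.3597


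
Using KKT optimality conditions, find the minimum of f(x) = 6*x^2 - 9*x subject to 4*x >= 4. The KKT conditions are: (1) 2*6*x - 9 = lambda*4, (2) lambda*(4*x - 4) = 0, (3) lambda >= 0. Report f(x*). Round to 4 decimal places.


Step 1: Try lambda = 0 (constraint inactive).
x_unc = 9/(2*6) = 0.75
Check: 4*0.75 = 3.0 < 4 -- violated!
Step 2: Constraint must be active: 4*x = 4
x* = 4/4 = 1.0
lambda = (2*6*1.0 - 9)/4 = 0.75
Step 3: Compute optimal value.
f(x*) = 6*1.0^2 - 9*1.0 = -3.0


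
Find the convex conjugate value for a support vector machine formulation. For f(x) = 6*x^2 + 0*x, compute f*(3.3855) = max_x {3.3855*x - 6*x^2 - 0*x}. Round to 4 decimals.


f*(y) = sup_x {y*x - a*x^2 - b*x} = sup_x {(y-b)*x - a*x^2}
FOC: (y - b) - 2a*x = 0 => x* = (y - b)/(2a)
x* = (3.3855 - 0)/(2*6) = 0.2821
f*(3.3855) = (y-b)^2/(4a) = (3.3855 - 0)^2/(4*6)
= 11.4616/24 = 0.4776


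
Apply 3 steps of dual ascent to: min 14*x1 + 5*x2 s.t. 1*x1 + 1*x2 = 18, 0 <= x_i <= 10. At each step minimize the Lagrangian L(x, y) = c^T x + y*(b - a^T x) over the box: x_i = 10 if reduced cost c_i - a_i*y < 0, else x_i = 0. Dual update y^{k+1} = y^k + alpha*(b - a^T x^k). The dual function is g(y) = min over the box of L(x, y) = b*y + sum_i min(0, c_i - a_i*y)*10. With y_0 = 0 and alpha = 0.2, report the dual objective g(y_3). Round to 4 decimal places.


Dual ascent for LP: min 14*x1 + 5*x2, 1*x1 + 1*x2 = 18, 0 <= x_i <= 10
Step 1: y^k = 0.0, reduced costs: (14.0, 5.0)
  x^k = (0.0, 0.0), subgradient = b - a^T x = 18.0
  y^{k+1} = 0.0 + 0.2*18.0 = 3.6
Step 2: y^k = 3.6, reduced costs: (10.4, 1.4)
  x^k = (0.0, 0.0), subgradient = b - a^T x = 18.0
  y^{k+1} = 3.6 + 0.2*18.0 = 7.2
Step 3: y^k = 7.2, reduced costs: (6.8, -2.2)
  x^k = (0.0, 10.0), subgradient = b - a^T x = 8.0
  y^{k+1} = 7.2 + 0.2*8.0 = 8.8
Dual objective at y_3 = 8.8: reduced costs (5.2, -3.8), box minimizer x = (0.0, 10.0)
g(y_3) = b*y + (c1 - a1*y)*x1 + (c2 - a2*y)*x2 = 18*8.8 + 5.2*0.0 + (-3.8)*10.0 = 158.4 + 0.0 - 38.0 = 120.4


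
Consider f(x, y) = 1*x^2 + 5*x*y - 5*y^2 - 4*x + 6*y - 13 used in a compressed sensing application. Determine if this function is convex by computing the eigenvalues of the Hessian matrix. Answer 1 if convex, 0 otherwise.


The Hessian of f(x,y) = 1*x^2 + 5*x*y - 5*y^2 - 4*x + 6*y - 13 is:
H = [[2, 5], [5, -10]]
Trace = 2 - 10 = -8
Determinant = 2*-10 - (5)^2 = -45
Discriminant = (-8)^2 - 4*-45 = 244.0
Eigenvalues: lambda_1 = -11.8102, lambda_2 = 3.8102
The function is not convex.

0


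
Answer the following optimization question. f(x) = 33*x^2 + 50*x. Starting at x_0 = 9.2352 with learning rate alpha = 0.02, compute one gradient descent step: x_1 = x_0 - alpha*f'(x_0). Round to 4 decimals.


We compute the gradient at x_0 and apply the update.
f'(x) = 66*x + 50
f'(9.2352) = 66*9.2352 + 50 = 659.5232
x_1 = 9.2352 - 0.02*659.5232 = -3.9553


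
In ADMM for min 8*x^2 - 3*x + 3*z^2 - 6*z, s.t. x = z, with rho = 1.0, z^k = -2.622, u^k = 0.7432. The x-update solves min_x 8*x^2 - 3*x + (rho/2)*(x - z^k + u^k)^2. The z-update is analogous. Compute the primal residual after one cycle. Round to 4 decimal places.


ADMM iteration with rho = 1.0, z^k = -2.622, u^k = 0.7432
Step 1: x-update.
Minimize 8*x^2 - 3*x + (1.0/2)*(x + 2.622 + 0.7432)^2
FOC: (2*8 + 1.0)*x = 3 + 1.0*(-2.622 - 0.7432)
x^{k+1} = -0.0215
Step 2: z-update.
Minimize 3*z^2 - 6*z + (1.0/2)*(-0.0215 - z + 0.7432)^2
FOC: (2*3 + 1.0)*z = 6 + 1.0*(-0.0215 + 0.7432)
z^{k+1} = 0.9602
Step 3: u-update.
u^{k+1} = 0.7432 - 0.0215 - 0.9602 = -0.2385
Step 4: Primal residual = |-0.0215 - 0.9602| = 0.9817


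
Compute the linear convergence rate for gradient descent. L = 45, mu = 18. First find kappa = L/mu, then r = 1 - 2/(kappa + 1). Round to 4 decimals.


Step 1: Compute the condition number.
kappa = L/mu = 45/18 = 2.5
Step 2: Compute the convergence rate.
r = 1 - 2/(kappa + 1) = 1 - 2*mu/(L + mu) = (L - mu)/(L + mu) = 27/63 = 0.4286


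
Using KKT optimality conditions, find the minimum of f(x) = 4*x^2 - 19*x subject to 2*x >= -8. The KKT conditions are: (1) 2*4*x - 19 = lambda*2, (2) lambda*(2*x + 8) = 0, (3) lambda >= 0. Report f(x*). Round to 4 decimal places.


Step 1: Try lambda = 0 (constraint inactive).
Stationarity: 2*4*x - 19 = 0
x* = 19/(2*4) = 2.375
Check constraint: 2*2.375 = 4.75 >= -8 -- satisfied.
Step 2: Compute optimal value.
f(x*) = 4*2.375^2 - 19*2.375 = -22.5625


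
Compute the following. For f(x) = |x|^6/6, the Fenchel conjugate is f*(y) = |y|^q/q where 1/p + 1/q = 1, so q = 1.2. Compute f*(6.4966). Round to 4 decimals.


The conjugate exponent q satisfies 1/p + 1/q = 1.
p = 6, so q = 6/(6 - 1) = 1.2
|y|^q = 6.4966^1.2 = 9.4455
f*(6.4966) = 9.4455 / 1.2 = 7.8712


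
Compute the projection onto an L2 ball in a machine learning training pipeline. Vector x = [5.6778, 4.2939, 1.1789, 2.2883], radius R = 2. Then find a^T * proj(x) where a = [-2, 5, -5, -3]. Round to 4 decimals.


Step 1: Compute ||x|| (intermediates to 6 decimals).
||x|| = sqrt(5.6778^2 + 4.2939^2 + 1.1789^2 + 2.2883^2) = 7.56975
Step 2: Project.
Since ||x|| > R, scale = R/||x|| = 2/7.56975 = 0.26421, proj(x) = scale * x
proj(x) = [1.500132, 1.134491, 0.311477, 0.604592]
Step 3: Dot product.
a^T * proj(x) = -2*1.500132 + 5*1.134491 - 5*0.311477 - 3*0.604592 = -0.699


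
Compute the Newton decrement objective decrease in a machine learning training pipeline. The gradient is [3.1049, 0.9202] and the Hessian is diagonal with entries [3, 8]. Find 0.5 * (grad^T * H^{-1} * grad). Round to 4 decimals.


Step 1: H is diagonal, so H^(-1) * g = [1.035, 0.115].
Step 2: g^T H^(-1) g = sum_i g_i^2 / H_ii
  = (3.1049)^2/3 + (0.9202)^2/8
  = 3.2135 + 0.1058 = 3.3193
Step 3: Objective decrease = 0.5 * g^T H^(-1) g = 1.6597


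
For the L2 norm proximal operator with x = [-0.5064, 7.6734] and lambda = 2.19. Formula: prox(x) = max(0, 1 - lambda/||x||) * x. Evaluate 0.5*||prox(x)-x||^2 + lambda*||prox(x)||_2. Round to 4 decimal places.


Step 1: Compute ||x||.
||x|| = 7.6901
Step 2: Compute scaling factor.
scale = max(0, 1 - 2.19/7.6901) = 0.7152
Step 3: prox(x) = [-0.3622, 5.4882]
||prox(x)|| = 5.5001
Step 4: Proximal objective.
0.5*||prox-x||^2 = 2.3981
lambda*||prox|| = 12.0452
Total = 14.4433


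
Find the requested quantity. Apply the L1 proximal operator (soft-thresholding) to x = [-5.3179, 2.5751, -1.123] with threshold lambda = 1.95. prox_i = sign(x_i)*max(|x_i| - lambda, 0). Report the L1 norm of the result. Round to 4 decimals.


Soft-thresholding with lambda = 1.95:
prox(-5.3179) = sign(-5.3179)*max(|-5.3179| - 1.95, 0) = -3.3679
prox(2.5751) = sign(2.5751)*max(|2.5751| - 1.95, 0) = 0.6251
prox(-1.123) = sign(-1.123)*max(|-1.123| - 1.95, 0) = 0.0
prox(x) = [-3.3679, 0.6251, 0.0]
||prox(x)||_1 = 3.3679 + 0.6251 + 0.0 = 3.993


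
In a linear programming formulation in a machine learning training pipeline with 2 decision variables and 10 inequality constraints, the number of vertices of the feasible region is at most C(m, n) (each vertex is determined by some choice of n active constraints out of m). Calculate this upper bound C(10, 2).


Each vertex corresponds to some choice of n active constraints out of m, so the number of vertices is at most C(m, n) = m! / (n!(m-n)!).
m = 10, n = 2
Numerator: 10 * 9
Denominator: 2! = 2
C(10, 2) = 45


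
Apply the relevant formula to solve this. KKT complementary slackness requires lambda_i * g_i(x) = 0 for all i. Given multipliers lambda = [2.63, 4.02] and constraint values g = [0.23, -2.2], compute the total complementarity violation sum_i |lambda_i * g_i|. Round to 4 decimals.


KKT complementary slackness check:
lambda_1 * g_1 = 2.63 * 0.23 = 0.6049
lambda_2 * g_2 = 4.02 * -2.2 = -8.844
Total violation = 0.6049 + 8.844 = 9.4489


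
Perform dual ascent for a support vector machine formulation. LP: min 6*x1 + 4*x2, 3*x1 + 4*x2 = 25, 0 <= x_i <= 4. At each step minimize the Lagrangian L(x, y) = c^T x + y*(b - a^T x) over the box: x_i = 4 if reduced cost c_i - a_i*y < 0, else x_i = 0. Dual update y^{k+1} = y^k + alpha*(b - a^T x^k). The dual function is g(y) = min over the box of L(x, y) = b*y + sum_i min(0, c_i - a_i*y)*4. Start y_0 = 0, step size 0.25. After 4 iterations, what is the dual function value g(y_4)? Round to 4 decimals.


Dual ascent for LP: min 6*x1 + 4*x2, 3*x1 + 4*x2 = 25, 0 <= x_i <= 4
Step 1: y^k = 0.0, reduced costs: (6.0, 4.0)
  x^k = (0.0, 0.0), subgradient = b - a^T x = 25.0
  y^{k+1} = 0.0 + 0.25*25.0 = 6.25
Step 2: y^k = 6.25, reduced costs: (-12.75, -21.0)
  x^k = (4.0, 4.0), subgradient = b - a^T x = -3.0
  y^{k+1} = 6.25 + 0.25*-3.0 = 5.5
Step 3: y^k = 5.5, reduced costs: (-10.5, -18.0)
  x^k = (4.0, 4.0), subgradient = b - a^T x = -3.0
  y^{k+1} = 5.5 + 0.25*-3.0 = 4.75
Step 4: y^k = 4.75, reduced costs: (-8.25, -15.0)
  x^k = (4.0, 4.0), subgradient = b - a^T x = -3.0
  y^{k+1} = 4.75 + 0.25*-3.0 = 4.0
Dual objective at y_4 = 4.0: reduced costs (-6.0, -12.0), box minimizer x = (4.0, 4.0)
g(y_4) = b*y + (c1 - a1*y)*x1 + (c2 - a2*y)*x2 = 25*4.0 + (-6.0)*4.0 + (-12.0)*4.0 = 100.0 - 24.0 - 48.0 = 28.0


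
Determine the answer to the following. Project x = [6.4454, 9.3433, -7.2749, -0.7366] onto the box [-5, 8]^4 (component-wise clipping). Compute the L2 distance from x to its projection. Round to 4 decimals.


Project each component onto [-5, 8].
clip(6.4454) = 6.4454, clip(9.3433) = 8.0, clip(-7.2749) = -5.0, clip(-0.7366) = -0.7366
Projection = [6.4454, 8.0, -5.0, -0.7366]
Squared diffs: [0.0, 1.8045, 5.1752, 0.0]
Distance = sqrt(6.9797) = 2.6419


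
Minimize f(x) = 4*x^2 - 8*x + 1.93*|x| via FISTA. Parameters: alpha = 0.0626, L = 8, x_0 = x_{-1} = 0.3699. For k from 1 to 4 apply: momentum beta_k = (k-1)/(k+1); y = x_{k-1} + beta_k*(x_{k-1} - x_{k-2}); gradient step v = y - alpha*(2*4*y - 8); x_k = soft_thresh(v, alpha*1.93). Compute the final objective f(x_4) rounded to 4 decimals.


FISTA on f(x) = 4*x^2 - 8*x + 1.93*|x|
L = 8, alpha = 0.0626
Iteration 1: beta = 0.0, y = 0.3699 + 0.0*(0.3699 - 0.3699) = 0.3699
  grad(y) = -5.0408, v = y - alpha*grad = 0.6855
  prox(v) = soft_thresh(0.6855, 0.1208) = 0.5646
Iteration 2: beta = 0.3333, y = 0.5646 + 0.3333*(0.5646 - 0.3699) = 0.6295
  grad(y) = -2.9636, v = y - alpha*grad = 0.8151
  prox(v) = soft_thresh(0.8151, 0.1208) = 0.6943
Iteration 3: beta = 0.5, y = 0.6943 + 0.5*(0.6943 - 0.5646) = 0.7591
  grad(y) = -1.9275, v = y - alpha*grad = 0.8797
  prox(v) = soft_thresh(0.8797, 0.1208) = 0.7589
Iteration 4: beta = 0.6, y = 0.7589 + 0.6*(0.7589 - 0.6943) = 0.7977
  grad(y) = -1.6184, v = y - alpha*grad = 0.899
  prox(v) = soft_thresh(0.899, 0.1208) = 0.7782
f(x_4) = 4*0.7782^2 - 8*0.7782 + 1.93*|0.7782| = -2.3013


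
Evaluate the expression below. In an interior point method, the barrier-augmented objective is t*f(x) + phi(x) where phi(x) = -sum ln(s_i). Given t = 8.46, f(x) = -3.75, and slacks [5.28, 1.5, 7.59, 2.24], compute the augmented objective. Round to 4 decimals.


Step 1: Compute log-barrier.
ln values: [1.6639, 0.4055, 2.0268, 0.8065]
phi = -(1.6639 + 0.4055 + 2.0268 + 0.8065) = -4.9027
Step 2: Compute augmented objective.
t*f(x) = 8.46*-3.75 = -31.725
Total = -31.725 - 4.9027 = -36.6277


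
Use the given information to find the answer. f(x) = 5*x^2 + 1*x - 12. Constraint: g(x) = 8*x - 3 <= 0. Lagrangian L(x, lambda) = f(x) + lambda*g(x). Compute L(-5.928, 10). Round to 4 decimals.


Step 1: Evaluate f(x).
f(-5.928) = 5*(-5.928)^2 + 1*(-5.928) - 12 = 157.7779
Step 2: Evaluate g(x).
g(-5.928) = 8*-5.928 - 3 = -50.424
Step 3: Compute Lagrangian.
L = 157.7779 + 10*-50.424 = -346.4621


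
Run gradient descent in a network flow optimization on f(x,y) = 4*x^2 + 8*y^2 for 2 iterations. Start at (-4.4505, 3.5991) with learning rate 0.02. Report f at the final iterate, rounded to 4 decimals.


Gradient descent on f(x,y) = 4*x^2 + 8*y^2.
Starting point: (-4.4505, 3.5991), alpha = 0.02
Step 1: grad_x = 2*4*-4.4505 = -35.604, grad_y = 2*8*3.5991 = 57.5856
  x_1 = -4.4505 - 0.02*-35.604 = -3.7384
  y_1 = 3.5991 - 0.02*57.5856 = 2.4474
Step 2: grad_x = 2*4*-3.7384 = -29.9074, grad_y = 2*8*2.4474 = 39.1582
  x_2 = -3.7384 - 0.02*-29.9074 = -3.1403
  y_2 = 2.4474 - 0.02*39.1582 = 1.6642
f(-3.1403, 1.6642) = 4*(-3.1403)^2 + 8*1.6642^2 = 61.6024


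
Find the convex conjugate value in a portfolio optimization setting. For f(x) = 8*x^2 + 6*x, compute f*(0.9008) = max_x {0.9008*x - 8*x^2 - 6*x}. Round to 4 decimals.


f*(y) = sup_x {y*x - a*x^2 - b*x} = sup_x {(y-b)*x - a*x^2}
FOC: (y - b) - 2a*x = 0 => x* = (y - b)/(2a)
x* = (0.9008 - 6)/(2*8) = -0.3187
f*(0.9008) = (y-b)^2/(4a) = (0.9008 - 6)^2/(4*8)
= 26.0018/32 = 0.8126
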